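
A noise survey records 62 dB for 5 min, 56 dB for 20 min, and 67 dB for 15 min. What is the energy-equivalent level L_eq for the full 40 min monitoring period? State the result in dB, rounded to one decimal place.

The energy average is taken in the linear domain: L_eq = 10·log₁₀[(Σ tᵢ·10^(Lᵢ/10))/T], T = 40 min.
Σ tᵢ·10^(Lᵢ/10) = 5·10^(62/10) + 20·10^(56/10) + 15·10^(67/10) = 9.106e+07.
L_eq = 10·log₁₀(9.106e+07/40) = 63.57 dB.

63.6 dB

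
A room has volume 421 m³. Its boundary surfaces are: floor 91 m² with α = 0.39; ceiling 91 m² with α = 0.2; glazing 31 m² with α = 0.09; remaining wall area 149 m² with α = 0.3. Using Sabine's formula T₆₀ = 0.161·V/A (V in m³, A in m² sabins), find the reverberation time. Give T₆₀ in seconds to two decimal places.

Summing Sᵢαᵢ: 91·0.39 + 91·0.2 + 31·0.09 + 149·0.3 = 101.18 m².
T₆₀ = 0.161·V/A = 0.161·421/101.18 = 0.670 s.

0.67 s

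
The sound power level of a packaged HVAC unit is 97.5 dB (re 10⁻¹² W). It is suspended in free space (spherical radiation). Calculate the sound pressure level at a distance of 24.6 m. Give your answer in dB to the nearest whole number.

59 dB

The power spreads over a sphere of area 4π·r², so L_p = L_w − 10·log₁₀(4π·r²).
4π·r² = 7605 m², 10·log₁₀ of that is 38.811 dB.
L_p = 97.5 − 38.811 = 58.69 dB.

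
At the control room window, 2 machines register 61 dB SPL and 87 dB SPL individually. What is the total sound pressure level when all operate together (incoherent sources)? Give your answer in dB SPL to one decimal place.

For uncorrelated sources the intensities add, so convert each level to linear form, sum, and take 10·log₁₀ of the total.
Σ 10^(L/10) = 10^(61/10) + 10^(87/10) = 5.024e+08.
L_total = 10·log₁₀(5.024e+08) = 87.01 dB SPL.

87.0 dB SPL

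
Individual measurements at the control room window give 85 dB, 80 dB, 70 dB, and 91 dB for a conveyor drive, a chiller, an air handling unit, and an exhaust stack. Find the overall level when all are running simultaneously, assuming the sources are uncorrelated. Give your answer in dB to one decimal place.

92.3 dB

Incoherent sources combine by intensity addition: L_total = 10·log₁₀(Σ 10^(L_i/10)).
Σ 10^(L/10) = 10^(85/10) + 10^(80/10) + 10^(70/10) + 10^(91/10) = 1.685e+09.
L_total = 10·log₁₀(1.685e+09) = 92.27 dB.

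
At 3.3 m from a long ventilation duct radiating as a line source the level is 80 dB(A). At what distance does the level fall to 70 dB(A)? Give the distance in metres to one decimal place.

The 10.0 dB drop corresponds to a distance ratio of 10^(10.0/10) for a line source.
r₂ = 3.3·10^((80−70)/10) = 3.3·10^(10.0/10) = 33.00 m.

33.0 m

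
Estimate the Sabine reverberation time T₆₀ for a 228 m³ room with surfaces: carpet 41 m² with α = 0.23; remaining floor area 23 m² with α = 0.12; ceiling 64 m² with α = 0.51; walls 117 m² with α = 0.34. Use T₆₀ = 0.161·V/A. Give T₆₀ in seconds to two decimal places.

0.43 s

Total absorption A = 41·0.23 + 23·0.12 + 64·0.51 + 117·0.34 = 84.61 m² sabins.
T₆₀ = 0.161·V/A = 0.161·228/84.61 = 0.434 s.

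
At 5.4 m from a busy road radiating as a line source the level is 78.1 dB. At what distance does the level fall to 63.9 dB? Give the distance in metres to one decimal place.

142.0 m

For a line source L₁ − L₂ = 10·log₁₀(r₂/r₁), so r₂ = r₁·10^((L₁−L₂)/10).
r₂ = 5.4·10^((78.1−63.9)/10) = 5.4·10^(14.2/10) = 142.03 m.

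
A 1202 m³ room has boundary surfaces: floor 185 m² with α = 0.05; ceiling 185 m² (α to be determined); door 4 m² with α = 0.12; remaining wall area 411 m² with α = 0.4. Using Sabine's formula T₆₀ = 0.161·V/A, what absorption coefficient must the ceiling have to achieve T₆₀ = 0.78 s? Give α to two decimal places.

From T₆₀ = 0.161·V/A, the target T₆₀ = 0.78 s needs A = 0.161·1202/0.78 = 248.11 m².
Absorption from the other surfaces = 185·0.05 + 4·0.12 + 411·0.4 = 174.13 m², so the ceiling must supply 73.98 m² over 185 m².
α = 73.98/185 = 0.400.

0.40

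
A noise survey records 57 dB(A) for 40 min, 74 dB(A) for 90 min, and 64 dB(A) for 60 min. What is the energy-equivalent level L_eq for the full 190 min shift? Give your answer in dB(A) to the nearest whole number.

71 dB(A)

L_eq = 10·log₁₀[(1/T)·Σ tᵢ·10^(Lᵢ/10)] with T = 190 min.
Σ tᵢ·10^(Lᵢ/10) = 40·10^(57/10) + 90·10^(74/10) + 60·10^(64/10) = 2.431e+09.
L_eq = 10·log₁₀(2.431e+09/190) = 71.07 dB(A).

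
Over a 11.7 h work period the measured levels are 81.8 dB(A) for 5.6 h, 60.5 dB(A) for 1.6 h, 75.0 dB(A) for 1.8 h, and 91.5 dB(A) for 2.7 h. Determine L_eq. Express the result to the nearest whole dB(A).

86 dB(A)

Weight each interval's intensity by its duration and average over T = 11.7 h:
Σ tᵢ·10^(Lᵢ/10) = 5.6·10^(81.8/10) + 1.6·10^(60.5/10) + 1.8·10^(75.0/10) + 2.7·10^(91.5/10) = 4.720e+09.
L_eq = 10·log₁₀(4.720e+09/11.7) = 86.06 dB(A).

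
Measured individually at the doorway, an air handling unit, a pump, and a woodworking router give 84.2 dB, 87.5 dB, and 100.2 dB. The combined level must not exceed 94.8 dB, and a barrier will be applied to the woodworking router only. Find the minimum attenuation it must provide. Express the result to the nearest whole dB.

7 dB

Everything except the woodworking router sums to 10^(84.2/10) + 10^(87.5/10) = 8.254e+08 in linear terms, 89.17 dB.
The limit corresponds to 10^(94.8/10) = 3.020e+09; subtracting the fixed part leaves 2.195e+09 for the woodworking router, i.e. 93.41 dB.
Required insertion loss = 100.2 − 93.41 = 6.79 dB.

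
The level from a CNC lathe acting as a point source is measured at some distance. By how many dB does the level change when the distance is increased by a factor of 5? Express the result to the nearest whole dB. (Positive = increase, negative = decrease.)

Point-source spreading: ΔL = −20·log₁₀(r₂/r₁).
ΔL = −20·log₁₀(5) = -13.98 dB.

-14 dB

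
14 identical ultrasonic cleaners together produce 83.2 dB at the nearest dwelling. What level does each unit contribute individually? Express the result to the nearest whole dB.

14 equal contributions raise the level by 10·log₁₀ 14 = 11.461 dB, so each unit alone gives 83.2 − 11.461.

72 dB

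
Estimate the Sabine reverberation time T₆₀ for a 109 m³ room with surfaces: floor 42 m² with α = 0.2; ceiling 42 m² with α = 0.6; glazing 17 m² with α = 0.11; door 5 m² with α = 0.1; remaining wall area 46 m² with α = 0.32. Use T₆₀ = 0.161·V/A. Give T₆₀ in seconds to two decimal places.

Summing Sᵢαᵢ: 42·0.2 + 42·0.6 + 17·0.11 + 5·0.1 + 46·0.32 = 50.69 m².
T₆₀ = 0.161·V/A = 0.161·109/50.69 = 0.346 s.

0.35 s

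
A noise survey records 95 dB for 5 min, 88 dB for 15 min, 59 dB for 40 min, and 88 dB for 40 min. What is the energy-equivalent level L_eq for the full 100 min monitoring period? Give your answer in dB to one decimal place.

87.0 dB

The energy average is taken in the linear domain: L_eq = 10·log₁₀[(Σ tᵢ·10^(Lᵢ/10))/T], T = 100 min.
Σ tᵢ·10^(Lᵢ/10) = 5·10^(95/10) + 15·10^(88/10) + 40·10^(59/10) + 40·10^(88/10) = 5.055e+10.
L_eq = 10·log₁₀(5.055e+10/100) = 87.04 dB.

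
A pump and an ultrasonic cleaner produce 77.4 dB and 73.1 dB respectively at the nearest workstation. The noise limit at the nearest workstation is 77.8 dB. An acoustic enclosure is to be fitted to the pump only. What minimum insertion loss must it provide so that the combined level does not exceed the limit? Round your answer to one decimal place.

1.4 dB

The untreated sources together contribute 10^(73.1/10) = 2.042e+07, i.e. 73.10 dB.
To meet 77.8 dB overall, the treated pump may contribute at most 10^(77.8/10) − 2.042e+07 = 3.984e+07, i.e. 76.00 dB.
So the pump must be reduced from 77.4 to 76.00 dB: IL = 1.40 dB.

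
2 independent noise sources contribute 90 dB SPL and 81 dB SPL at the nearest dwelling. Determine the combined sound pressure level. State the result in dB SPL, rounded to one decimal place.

90.5 dB SPL

Incoherent sources combine by intensity addition: L_total = 10·log₁₀(Σ 10^(L_i/10)).
Σ 10^(L/10) = 10^(90/10) + 10^(81/10) = 1.126e+09.
L_total = 10·log₁₀(1.126e+09) = 90.51 dB SPL.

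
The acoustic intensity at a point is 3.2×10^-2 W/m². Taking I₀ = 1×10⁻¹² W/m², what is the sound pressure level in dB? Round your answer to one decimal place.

L = 10·log₁₀(I/I₀) = 10·log₁₀(3.2×10^-2/10⁻¹²) = 10·log₁₀(3.2×10^10).
L = 10·(0.5051 + 10) = 105.05 dB.

105.1 dB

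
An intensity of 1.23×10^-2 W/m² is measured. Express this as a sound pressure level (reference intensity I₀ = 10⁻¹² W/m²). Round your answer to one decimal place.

Dividing by I₀ shifts the exponent by 12: I/I₀ = 1.23×10^10.
L = 10·(0.0899 + 10) = 100.90 dB.

100.9 dB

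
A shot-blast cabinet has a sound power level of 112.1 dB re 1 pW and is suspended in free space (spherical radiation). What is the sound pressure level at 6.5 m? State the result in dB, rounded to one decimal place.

The power spreads over a sphere of area 4π·r², so L_p = L_w − 10·log₁₀(4π·r²).
4π·r² = 530.9 m², 10·log₁₀ of that is 27.250 dB.
L_p = 112.1 − 27.250 = 84.85 dB.

84.8 dB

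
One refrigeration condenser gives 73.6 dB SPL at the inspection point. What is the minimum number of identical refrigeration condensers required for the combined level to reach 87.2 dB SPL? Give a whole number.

23

The shortfall is 87.2 − 73.6 = 13.6 dB, and N units add 10·log₁₀ N, so need 10·log₁₀ N ≥ 13.6.
N ≥ 10^(13.6/10) = 22.909, so N = 23.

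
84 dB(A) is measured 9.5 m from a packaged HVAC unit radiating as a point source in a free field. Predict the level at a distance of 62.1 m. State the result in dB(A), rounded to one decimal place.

67.7 dB(A)

For a point source, L₂ = L₁ − 20·log₁₀(r₂/r₁).
L₂ = 84 − 20·log₁₀(62.1/9.5) = 84 − 16.307 = 67.69 dB(A).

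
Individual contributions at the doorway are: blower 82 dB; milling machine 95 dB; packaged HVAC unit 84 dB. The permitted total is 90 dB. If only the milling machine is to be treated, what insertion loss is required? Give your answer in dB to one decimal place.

Fixed contribution from the other sources: Σ 10^(L/10) = 10^(82/10) + 10^(84/10) = 4.097e+08 (86.12 dB).
To meet 90 dB overall, the treated milling machine may contribute at most 10^(90/10) − 4.097e+08 = 5.903e+08, i.e. 87.71 dB.
So the milling machine must be reduced from 95 to 87.71 dB: IL = 7.29 dB.

7.3 dB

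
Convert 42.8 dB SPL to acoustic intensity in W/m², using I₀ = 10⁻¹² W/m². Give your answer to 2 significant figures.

1.9e-08 W/m²

I = I₀·10^(L/10) = 10⁻¹² × 10^(42.8/10) = 10^(-7.720).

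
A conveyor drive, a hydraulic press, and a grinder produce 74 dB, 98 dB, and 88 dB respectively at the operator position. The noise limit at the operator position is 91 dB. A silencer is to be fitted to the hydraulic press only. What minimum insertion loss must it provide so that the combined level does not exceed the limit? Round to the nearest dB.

Everything except the hydraulic press sums to 10^(74/10) + 10^(88/10) = 6.561e+08 in linear terms, 88.17 dB.
The limit corresponds to 10^(91/10) = 1.259e+09; subtracting the fixed part leaves 6.028e+08 for the hydraulic press, i.e. 87.80 dB.
So the hydraulic press must be reduced from 98 to 87.80 dB: IL = 10.20 dB.

10 dB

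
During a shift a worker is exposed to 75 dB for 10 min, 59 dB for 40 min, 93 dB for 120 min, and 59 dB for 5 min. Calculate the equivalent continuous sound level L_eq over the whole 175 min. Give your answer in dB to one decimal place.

Weight each interval's intensity by its duration and average over T = 175 min:
Σ tᵢ·10^(Lᵢ/10) = 10·10^(75/10) + 40·10^(59/10) + 120·10^(93/10) + 5·10^(59/10) = 2.398e+11.
L_eq = 10·log₁₀(2.398e+11/175) = 91.37 dB.

91.4 dB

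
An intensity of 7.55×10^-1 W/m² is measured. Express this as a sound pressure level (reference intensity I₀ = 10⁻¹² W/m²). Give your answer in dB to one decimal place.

118.8 dB

Dividing by I₀ shifts the exponent by 12: I/I₀ = 7.55×10^11.
L = 10·(0.8779 + 11) = 118.78 dB.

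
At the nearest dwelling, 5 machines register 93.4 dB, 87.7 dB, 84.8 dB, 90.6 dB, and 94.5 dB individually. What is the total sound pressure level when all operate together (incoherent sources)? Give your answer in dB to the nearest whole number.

98 dB

For uncorrelated sources the intensities add, so convert each level to linear form, sum, and take 10·log₁₀ of the total.
Σ 10^(L/10) = 10^(93.4/10) + 10^(87.7/10) + 10^(84.8/10) + 10^(90.6/10) + 10^(94.5/10) = 7.045e+09.
L_total = 10·log₁₀(7.045e+09) = 98.48 dB.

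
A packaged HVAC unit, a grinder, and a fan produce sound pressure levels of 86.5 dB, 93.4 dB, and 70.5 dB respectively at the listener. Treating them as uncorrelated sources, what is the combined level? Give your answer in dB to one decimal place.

For uncorrelated sources the intensities add, so convert each level to linear form, sum, and take 10·log₁₀ of the total.
Σ 10^(L/10) = 10^(86.5/10) + 10^(93.4/10) + 10^(70.5/10) = 2.646e+09.
L_total = 10·log₁₀(2.646e+09) = 94.23 dB.

94.2 dB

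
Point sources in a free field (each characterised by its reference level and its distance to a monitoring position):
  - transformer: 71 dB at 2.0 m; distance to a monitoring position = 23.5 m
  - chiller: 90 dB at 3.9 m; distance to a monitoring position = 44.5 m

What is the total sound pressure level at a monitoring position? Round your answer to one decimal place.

68.9 dB

Propagate each source to the receiver with L = L_ref − 20·log₁₀(r/r_ref), then add intensities.
transformer: 71 − 20·log₁₀(23.5/2.0) = 71 − 21.40 = 49.60 dB.
chiller: 90 − 20·log₁₀(44.5/3.9) = 90 − 21.15 = 68.85 dB.
Σ 10^(L/10) = 7.772e+06 → L_total = 10·log₁₀(7.772e+06) = 68.91 dB.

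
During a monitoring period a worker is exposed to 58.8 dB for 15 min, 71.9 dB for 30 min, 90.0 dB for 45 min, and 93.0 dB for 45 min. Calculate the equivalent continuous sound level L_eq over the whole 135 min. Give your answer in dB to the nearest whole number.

Weight each interval's intensity by its duration and average over T = 135 min:
Σ tᵢ·10^(Lᵢ/10) = 15·10^(58.8/10) + 30·10^(71.9/10) + 45·10^(90.0/10) + 45·10^(93.0/10) = 1.353e+11.
L_eq = 10·log₁₀(1.353e+11/135) = 90.01 dB.

90 dB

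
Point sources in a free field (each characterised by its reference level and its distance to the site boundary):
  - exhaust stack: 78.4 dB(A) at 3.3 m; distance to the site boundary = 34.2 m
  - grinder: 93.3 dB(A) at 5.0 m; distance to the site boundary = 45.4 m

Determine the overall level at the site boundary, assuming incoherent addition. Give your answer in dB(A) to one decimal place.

Apply inverse-square spreading to bring every level to the receiver, then sum 10^(L/10).
exhaust stack: 78.4 − 20·log₁₀(34.2/3.3) = 78.4 − 20.31 = 58.09 dB(A).
grinder: 93.3 − 20·log₁₀(45.4/5.0) = 93.3 − 19.16 = 74.14 dB(A).
Σ 10^(L/10) = 2.658e+07 → L_total = 10·log₁₀(2.658e+07) = 74.24 dB(A).

74.2 dB(A)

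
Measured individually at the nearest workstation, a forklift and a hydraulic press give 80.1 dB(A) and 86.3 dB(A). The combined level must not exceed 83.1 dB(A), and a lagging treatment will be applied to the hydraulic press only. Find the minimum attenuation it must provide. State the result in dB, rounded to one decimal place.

6.2 dB

The untreated sources together contribute 10^(80.1/10) = 1.023e+08, i.e. 80.10 dB(A).
To meet 83.1 dB(A) overall, the treated hydraulic press may contribute at most 10^(83.1/10) − 1.023e+08 = 1.018e+08, i.e. 80.08 dB(A).
So the hydraulic press must be reduced from 86.3 to 80.08 dB(A): IL = 6.22 dB.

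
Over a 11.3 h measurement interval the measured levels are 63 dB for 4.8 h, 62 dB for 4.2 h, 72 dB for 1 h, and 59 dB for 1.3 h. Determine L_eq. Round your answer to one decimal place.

64.7 dB

Weight each interval's intensity by its duration and average over T = 11.3 h:
Σ tᵢ·10^(Lᵢ/10) = 4.8·10^(63/10) + 4.2·10^(62/10) + 1·10^(72/10) + 1.3·10^(59/10) = 3.312e+07.
L_eq = 10·log₁₀(3.312e+07/11.3) = 64.67 dB.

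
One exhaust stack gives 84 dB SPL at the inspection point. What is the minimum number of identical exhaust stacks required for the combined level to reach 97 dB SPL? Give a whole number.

Need L₁ + 10·log₁₀ N ≥ 97, i.e. log₁₀ N ≥ 1.30.
N ≥ 10^(13.0/10) = 19.953, so N = 20.

20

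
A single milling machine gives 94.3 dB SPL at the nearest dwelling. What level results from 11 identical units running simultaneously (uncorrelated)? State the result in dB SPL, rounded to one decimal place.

With 11 equal, uncorrelated contributions the intensity is 11× that of one unit, giving a rise of 10·log₁₀ 11.
L_total = 94.3 + 10·log₁₀(11) = 94.3 + 10.414 = 104.71 dB SPL.

104.7 dB SPL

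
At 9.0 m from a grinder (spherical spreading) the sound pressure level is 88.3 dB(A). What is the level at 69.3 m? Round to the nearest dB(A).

Spherical spreading from a point source gives a 20·log₁₀(r₂/r₁) drop.
L₂ = 88.3 − 20·log₁₀(69.3/9.0) = 88.3 − 17.730 = 70.57 dB(A).

71 dB(A)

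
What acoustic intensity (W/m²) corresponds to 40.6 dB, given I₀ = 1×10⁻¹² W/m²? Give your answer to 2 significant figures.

I/I₀ = 10^(40.6/10) = 1.148e+04, so I = 1.148e+04 × 10⁻¹² W/m².

1.1e-08 W/m²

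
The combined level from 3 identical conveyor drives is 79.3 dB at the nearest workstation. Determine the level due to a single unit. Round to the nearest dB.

Dividing the total intensity by 3 lowers the level by 10·log₁₀ 3 = 4.771 dB: L₁ = 79.3 − 4.771.

75 dB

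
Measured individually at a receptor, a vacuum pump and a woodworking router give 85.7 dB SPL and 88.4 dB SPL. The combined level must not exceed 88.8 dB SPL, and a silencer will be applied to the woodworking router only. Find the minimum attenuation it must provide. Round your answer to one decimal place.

Everything except the woodworking router sums to 10^(85.7/10) = 3.715e+08 in linear terms, 85.70 dB SPL.
The limit corresponds to 10^(88.8/10) = 7.586e+08; subtracting the fixed part leaves 3.870e+08 for the woodworking router, i.e. 85.88 dB SPL.
So the woodworking router must be reduced from 88.4 to 85.88 dB SPL: IL = 2.52 dB.

2.5 dB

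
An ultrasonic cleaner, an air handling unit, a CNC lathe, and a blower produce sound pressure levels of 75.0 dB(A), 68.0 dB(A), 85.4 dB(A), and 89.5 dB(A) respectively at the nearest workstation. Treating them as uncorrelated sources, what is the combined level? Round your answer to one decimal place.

For uncorrelated sources the intensities add, so convert each level to linear form, sum, and take 10·log₁₀ of the total.
Σ 10^(L/10) = 10^(75.0/10) + 10^(68.0/10) + 10^(85.4/10) + 10^(89.5/10) = 1.276e+09.
L_total = 10·log₁₀(1.276e+09) = 91.06 dB(A).

91.1 dB(A)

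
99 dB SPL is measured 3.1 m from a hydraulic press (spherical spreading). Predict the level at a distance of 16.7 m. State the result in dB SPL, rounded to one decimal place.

84.4 dB SPL

For a point source, L₂ = L₁ − 20·log₁₀(r₂/r₁).
L₂ = 99 − 20·log₁₀(16.7/3.1) = 99 − 14.627 = 84.37 dB SPL.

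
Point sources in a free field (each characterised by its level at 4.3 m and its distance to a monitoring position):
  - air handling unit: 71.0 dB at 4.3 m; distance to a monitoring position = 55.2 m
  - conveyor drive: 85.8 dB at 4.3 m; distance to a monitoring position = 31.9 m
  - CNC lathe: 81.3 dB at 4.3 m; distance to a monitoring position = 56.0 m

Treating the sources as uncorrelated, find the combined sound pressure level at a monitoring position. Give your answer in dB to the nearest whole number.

69 dB

First find each source's level at the receiver (point-source: −20·log₁₀(r/r_ref)), then combine on an intensity basis.
air handling unit: 71.0 − 20·log₁₀(55.2/4.3) = 71.0 − 22.17 = 48.83 dB.
conveyor drive: 85.8 − 20·log₁₀(31.9/4.3) = 85.8 − 17.41 = 68.39 dB.
CNC lathe: 81.3 − 20·log₁₀(56.0/4.3) = 81.3 − 22.29 = 59.01 dB.
Σ 10^(L/10) = 7.780e+06 → L_total = 10·log₁₀(7.780e+06) = 68.91 dB.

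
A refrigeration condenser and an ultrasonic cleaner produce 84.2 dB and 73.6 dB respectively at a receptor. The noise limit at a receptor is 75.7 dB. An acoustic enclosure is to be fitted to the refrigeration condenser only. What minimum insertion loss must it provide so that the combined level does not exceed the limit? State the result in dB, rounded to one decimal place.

12.7 dB

Fixed contribution from the other source: Σ 10^(L/10) = 10^(73.6/10) = 2.291e+07 (73.60 dB).
To meet 75.7 dB overall, the treated refrigeration condenser may contribute at most 10^(75.7/10) − 2.291e+07 = 1.424e+07, i.e. 71.54 dB.
Required insertion loss = 84.2 − 71.54 = 12.66 dB.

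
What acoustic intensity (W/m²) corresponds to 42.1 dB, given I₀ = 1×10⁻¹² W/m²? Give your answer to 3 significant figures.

I/I₀ = 10^(42.1/10) = 1.622e+04, so I = 1.622e+04 × 10⁻¹² W/m².

1.62e-08 W/m²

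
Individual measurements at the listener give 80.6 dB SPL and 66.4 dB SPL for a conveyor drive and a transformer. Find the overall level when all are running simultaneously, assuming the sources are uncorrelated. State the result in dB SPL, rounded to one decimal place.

Incoherent sources combine by intensity addition: L_total = 10·log₁₀(Σ 10^(L_i/10)).
Σ 10^(L/10) = 10^(80.6/10) + 10^(66.4/10) = 1.192e+08.
L_total = 10·log₁₀(1.192e+08) = 80.76 dB SPL.

80.8 dB SPL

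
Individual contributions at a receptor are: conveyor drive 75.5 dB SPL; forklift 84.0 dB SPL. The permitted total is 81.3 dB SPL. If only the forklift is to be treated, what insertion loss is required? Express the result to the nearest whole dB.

The untreated sources together contribute 10^(75.5/10) = 3.548e+07, i.e. 75.50 dB SPL.
The limit corresponds to 10^(81.3/10) = 1.349e+08; subtracting the fixed part leaves 9.941e+07 for the forklift, i.e. 79.97 dB SPL.
So the forklift must be reduced from 84.0 to 79.97 dB SPL: IL = 4.03 dB.

4 dB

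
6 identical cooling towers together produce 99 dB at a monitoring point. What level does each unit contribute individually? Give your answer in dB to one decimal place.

For N identical incoherent sources L_total = L₁ + 10·log₁₀ N, so L₁ = 99 − 10·log₁₀(6) = 99 − 7.782.

91.2 dB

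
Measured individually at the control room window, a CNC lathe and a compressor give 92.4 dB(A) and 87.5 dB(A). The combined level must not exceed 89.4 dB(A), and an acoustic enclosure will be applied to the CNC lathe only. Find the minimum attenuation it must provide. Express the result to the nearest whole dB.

8 dB

Fixed contribution from the other source: Σ 10^(L/10) = 10^(87.5/10) = 5.623e+08 (87.50 dB(A)).
The limit corresponds to 10^(89.4/10) = 8.710e+08; subtracting the fixed part leaves 3.086e+08 for the CNC lathe, i.e. 84.89 dB(A).
Required insertion loss = 92.4 − 84.89 = 7.51 dB.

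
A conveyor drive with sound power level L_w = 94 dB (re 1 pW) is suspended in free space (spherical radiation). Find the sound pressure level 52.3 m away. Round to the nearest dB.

49 dB

L_p = L_w − 10·log₁₀(4π·r²) with r = 52.3 m.
4π·r² = 3.437e+04 m², 10·log₁₀ of that is 45.362 dB.
L_p = 94 − 45.362 = 48.64 dB.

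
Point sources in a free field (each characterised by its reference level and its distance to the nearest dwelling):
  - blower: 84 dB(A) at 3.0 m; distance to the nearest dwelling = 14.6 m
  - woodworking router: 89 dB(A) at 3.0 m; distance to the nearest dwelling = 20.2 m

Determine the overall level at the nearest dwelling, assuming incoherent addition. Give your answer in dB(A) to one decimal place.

74.5 dB(A)

First find each source's level at the receiver (point-source: −20·log₁₀(r/r_ref)), then combine on an intensity basis.
blower: 84 − 20·log₁₀(14.6/3.0) = 84 − 13.74 = 70.26 dB(A).
woodworking router: 89 − 20·log₁₀(20.2/3.0) = 89 − 16.56 = 72.44 dB(A).
Σ 10^(L/10) = 2.813e+07 → L_total = 10·log₁₀(2.813e+07) = 74.49 dB(A).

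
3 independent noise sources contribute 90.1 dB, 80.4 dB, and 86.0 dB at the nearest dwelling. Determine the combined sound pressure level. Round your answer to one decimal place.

For uncorrelated sources the intensities add, so convert each level to linear form, sum, and take 10·log₁₀ of the total.
Σ 10^(L/10) = 10^(90.1/10) + 10^(80.4/10) + 10^(86.0/10) = 1.531e+09.
L_total = 10·log₁₀(1.531e+09) = 91.85 dB.

91.8 dB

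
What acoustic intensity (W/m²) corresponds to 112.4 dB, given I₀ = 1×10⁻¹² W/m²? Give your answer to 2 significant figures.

0.17 W/m²

L = 10·log₁₀(I/I₀) ⇒ I = I₀·10^(L/10) = 10⁻¹² × 10^11.24.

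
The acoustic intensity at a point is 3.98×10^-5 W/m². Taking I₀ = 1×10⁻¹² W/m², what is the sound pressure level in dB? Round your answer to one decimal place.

I/I₀ = 3.98×10^-5/10⁻¹² = 3.98×10^7, and L = 10·log₁₀(I/I₀).
L = 10·(0.5999 + 7) = 76.00 dB.

76.0 dB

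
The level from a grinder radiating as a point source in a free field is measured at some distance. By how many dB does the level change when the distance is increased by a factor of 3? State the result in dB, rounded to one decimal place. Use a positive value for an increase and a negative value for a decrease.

Point-source spreading: ΔL = −20·log₁₀(r₂/r₁).
ΔL = −20·log₁₀(3) = -9.54 dB.

-9.5 dB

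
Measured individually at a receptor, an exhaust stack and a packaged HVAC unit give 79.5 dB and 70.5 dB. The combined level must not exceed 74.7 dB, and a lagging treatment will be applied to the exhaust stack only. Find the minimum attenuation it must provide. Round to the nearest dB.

7 dB

The untreated sources together contribute 10^(70.5/10) = 1.122e+07, i.e. 70.50 dB.
The limit corresponds to 10^(74.7/10) = 2.951e+07; subtracting the fixed part leaves 1.829e+07 for the exhaust stack, i.e. 72.62 dB.
Required insertion loss = 79.5 − 72.62 = 6.88 dB.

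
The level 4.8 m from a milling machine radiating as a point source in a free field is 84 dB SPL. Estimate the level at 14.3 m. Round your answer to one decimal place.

Point-source attenuation: ΔL = 20·log₁₀(r₂/r₁) = 20·log₁₀(14.3/4.8) = 9.482 dB.
L₂ = 84 − 20·log₁₀(14.3/4.8) = 84 − 9.482 = 74.52 dB SPL.

74.5 dB SPL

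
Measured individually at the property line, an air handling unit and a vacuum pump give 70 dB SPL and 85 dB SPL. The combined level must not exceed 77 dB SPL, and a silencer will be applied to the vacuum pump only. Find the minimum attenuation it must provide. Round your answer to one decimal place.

9.0 dB

Everything except the vacuum pump sums to 10^(70/10) = 1.000e+07 in linear terms, 70.00 dB SPL.
The limit corresponds to 10^(77/10) = 5.012e+07; subtracting the fixed part leaves 4.012e+07 for the vacuum pump, i.e. 76.03 dB SPL.
So the vacuum pump must be reduced from 85 to 76.03 dB SPL: IL = 8.97 dB.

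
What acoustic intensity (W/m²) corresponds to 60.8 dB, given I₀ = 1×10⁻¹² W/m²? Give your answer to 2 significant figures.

1.2e-06 W/m²

I = I₀·10^(L/10) = 10⁻¹² × 10^(60.8/10) = 10^(-5.920).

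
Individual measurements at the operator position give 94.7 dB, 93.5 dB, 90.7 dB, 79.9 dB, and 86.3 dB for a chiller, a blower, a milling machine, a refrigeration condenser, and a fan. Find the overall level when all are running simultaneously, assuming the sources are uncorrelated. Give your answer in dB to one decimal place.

98.4 dB

For uncorrelated sources the intensities add, so convert each level to linear form, sum, and take 10·log₁₀ of the total.
Σ 10^(L/10) = 10^(94.7/10) + 10^(93.5/10) + 10^(90.7/10) + 10^(79.9/10) + 10^(86.3/10) = 6.889e+09.
L_total = 10·log₁₀(6.889e+09) = 98.38 dB.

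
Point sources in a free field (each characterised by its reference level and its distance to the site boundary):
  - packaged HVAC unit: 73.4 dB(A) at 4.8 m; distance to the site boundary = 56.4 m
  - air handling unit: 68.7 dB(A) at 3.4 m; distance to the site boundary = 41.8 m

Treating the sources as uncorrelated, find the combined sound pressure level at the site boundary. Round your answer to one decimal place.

53.2 dB(A)

First find each source's level at the receiver (point-source: −20·log₁₀(r/r_ref)), then combine on an intensity basis.
packaged HVAC unit: 73.4 − 20·log₁₀(56.4/4.8) = 73.4 − 21.40 = 52.00 dB(A).
air handling unit: 68.7 − 20·log₁₀(41.8/3.4) = 68.7 − 21.79 = 46.91 dB(A).
Σ 10^(L/10) = 2.075e+05 → L_total = 10·log₁₀(2.075e+05) = 53.17 dB(A).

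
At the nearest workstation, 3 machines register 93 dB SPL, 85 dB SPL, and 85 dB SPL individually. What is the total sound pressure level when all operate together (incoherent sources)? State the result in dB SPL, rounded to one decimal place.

Incoherent sources combine by intensity addition: L_total = 10·log₁₀(Σ 10^(L_i/10)).
Σ 10^(L/10) = 10^(93/10) + 10^(85/10) + 10^(85/10) = 2.628e+09.
L_total = 10·log₁₀(2.628e+09) = 94.20 dB SPL.

94.2 dB SPL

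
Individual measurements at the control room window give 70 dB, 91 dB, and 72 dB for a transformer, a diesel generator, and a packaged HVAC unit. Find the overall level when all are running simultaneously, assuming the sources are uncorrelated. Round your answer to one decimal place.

91.1 dB

Incoherent sources combine by intensity addition: L_total = 10·log₁₀(Σ 10^(L_i/10)).
Σ 10^(L/10) = 10^(70/10) + 10^(91/10) + 10^(72/10) = 1.285e+09.
L_total = 10·log₁₀(1.285e+09) = 91.09 dB.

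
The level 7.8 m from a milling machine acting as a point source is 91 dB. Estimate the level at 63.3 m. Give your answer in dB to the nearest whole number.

Point-source attenuation: ΔL = 20·log₁₀(r₂/r₁) = 20·log₁₀(63.3/7.8) = 18.186 dB.
L₂ = 91 − 20·log₁₀(63.3/7.8) = 91 − 18.186 = 72.81 dB.

73 dB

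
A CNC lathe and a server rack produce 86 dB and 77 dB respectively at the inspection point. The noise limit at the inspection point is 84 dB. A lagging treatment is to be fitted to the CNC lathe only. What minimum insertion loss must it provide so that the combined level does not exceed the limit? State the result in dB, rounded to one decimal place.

3.0 dB

The untreated sources together contribute 10^(77/10) = 5.012e+07, i.e. 77.00 dB.
The limit corresponds to 10^(84/10) = 2.512e+08; subtracting the fixed part leaves 2.011e+08 for the CNC lathe, i.e. 83.03 dB.
So the CNC lathe must be reduced from 86 to 83.03 dB: IL = 2.97 dB.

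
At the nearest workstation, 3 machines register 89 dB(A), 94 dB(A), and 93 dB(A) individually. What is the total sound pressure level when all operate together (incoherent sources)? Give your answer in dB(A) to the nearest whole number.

97 dB(A)

For uncorrelated sources the intensities add, so convert each level to linear form, sum, and take 10·log₁₀ of the total.
Σ 10^(L/10) = 10^(89/10) + 10^(94/10) + 10^(93/10) = 5.301e+09.
L_total = 10·log₁₀(5.301e+09) = 97.24 dB(A).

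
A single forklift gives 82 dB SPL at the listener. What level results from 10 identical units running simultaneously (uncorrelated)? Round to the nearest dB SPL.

92 dB SPL

L_total = L₁ + 10·log₁₀ N for N identical incoherent sources.
L_total = 82 + 10·log₁₀(10) = 82 + 10.000 = 92.00 dB SPL.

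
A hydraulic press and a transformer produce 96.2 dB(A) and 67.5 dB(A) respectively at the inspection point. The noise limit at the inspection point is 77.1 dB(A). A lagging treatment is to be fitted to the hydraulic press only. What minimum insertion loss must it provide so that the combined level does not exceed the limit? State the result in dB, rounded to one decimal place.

19.6 dB

Everything except the hydraulic press sums to 10^(67.5/10) = 5.623e+06 in linear terms, 67.50 dB(A).
To meet 77.1 dB(A) overall, the treated hydraulic press may contribute at most 10^(77.1/10) − 5.623e+06 = 4.566e+07, i.e. 76.60 dB(A).
So the hydraulic press must be reduced from 96.2 to 76.60 dB(A): IL = 19.60 dB.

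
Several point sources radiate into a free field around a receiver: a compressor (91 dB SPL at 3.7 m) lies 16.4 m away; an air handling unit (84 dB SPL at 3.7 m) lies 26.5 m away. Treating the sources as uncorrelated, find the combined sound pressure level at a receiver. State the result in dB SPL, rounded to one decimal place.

Apply inverse-square spreading to bring every level to the receiver, then sum 10^(L/10).
compressor: 91 − 20·log₁₀(16.4/3.7) = 91 − 12.93 = 78.07 dB SPL.
air handling unit: 84 − 20·log₁₀(26.5/3.7) = 84 − 17.10 = 66.90 dB SPL.
Σ 10^(L/10) = 6.898e+07 → L_total = 10·log₁₀(6.898e+07) = 78.39 dB SPL.

78.4 dB SPL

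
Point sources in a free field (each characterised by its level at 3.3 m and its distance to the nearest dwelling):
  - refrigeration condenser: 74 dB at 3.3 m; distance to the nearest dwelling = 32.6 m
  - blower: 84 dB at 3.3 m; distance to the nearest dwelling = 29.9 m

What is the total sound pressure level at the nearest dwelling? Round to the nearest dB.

65 dB

First find each source's level at the receiver (point-source: −20·log₁₀(r/r_ref)), then combine on an intensity basis.
refrigeration condenser: 74 − 20·log₁₀(32.6/3.3) = 74 − 19.89 = 54.11 dB.
blower: 84 − 20·log₁₀(29.9/3.3) = 84 − 19.14 = 64.86 dB.
Σ 10^(L/10) = 3.317e+06 → L_total = 10·log₁₀(3.317e+06) = 65.21 dB.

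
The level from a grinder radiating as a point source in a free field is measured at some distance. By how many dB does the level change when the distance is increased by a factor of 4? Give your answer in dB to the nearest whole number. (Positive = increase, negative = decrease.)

-12 dB

A point source loses 6 dB per doubling of distance; generally ΔL = −20·log₁₀(r₂/r₁).
ΔL = −20·log₁₀(4) = -12.04 dB.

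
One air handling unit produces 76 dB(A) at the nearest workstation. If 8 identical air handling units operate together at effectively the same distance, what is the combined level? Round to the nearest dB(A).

85 dB(A)

L_total = L₁ + 10·log₁₀ N for N identical incoherent sources.
L_total = 76 + 10·log₁₀(8) = 76 + 9.031 = 85.03 dB(A).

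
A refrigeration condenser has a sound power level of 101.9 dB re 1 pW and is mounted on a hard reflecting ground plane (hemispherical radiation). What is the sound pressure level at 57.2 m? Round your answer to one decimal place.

Free-field hemispherical radiation: L_p = L_w − 10·log₁₀(2π·r²), r = 57.2 m.
2π·r² = 2.056e+04 m², 10·log₁₀ of that is 43.130 dB.
L_p = 101.9 − 43.130 = 58.77 dB.

58.8 dB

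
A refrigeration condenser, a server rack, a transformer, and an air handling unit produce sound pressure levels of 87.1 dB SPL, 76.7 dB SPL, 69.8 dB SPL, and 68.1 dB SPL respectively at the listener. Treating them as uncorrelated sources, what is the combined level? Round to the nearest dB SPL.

88 dB SPL

For uncorrelated sources the intensities add, so convert each level to linear form, sum, and take 10·log₁₀ of the total.
Σ 10^(L/10) = 10^(87.1/10) + 10^(76.7/10) + 10^(69.8/10) + 10^(68.1/10) = 5.756e+08.
L_total = 10·log₁₀(5.756e+08) = 87.60 dB SPL.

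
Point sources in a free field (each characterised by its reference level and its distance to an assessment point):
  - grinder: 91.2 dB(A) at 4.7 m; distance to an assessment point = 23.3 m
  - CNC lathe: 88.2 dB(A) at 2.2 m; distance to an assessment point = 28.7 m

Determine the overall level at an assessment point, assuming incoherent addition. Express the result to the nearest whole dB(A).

Apply inverse-square spreading to bring every level to the receiver, then sum 10^(L/10).
grinder: 91.2 − 20·log₁₀(23.3/4.7) = 91.2 − 13.91 = 77.29 dB(A).
CNC lathe: 88.2 − 20·log₁₀(28.7/2.2) = 88.2 − 22.31 = 65.89 dB(A).
Σ 10^(L/10) = 5.752e+07 → L_total = 10·log₁₀(5.752e+07) = 77.60 dB(A).

78 dB(A)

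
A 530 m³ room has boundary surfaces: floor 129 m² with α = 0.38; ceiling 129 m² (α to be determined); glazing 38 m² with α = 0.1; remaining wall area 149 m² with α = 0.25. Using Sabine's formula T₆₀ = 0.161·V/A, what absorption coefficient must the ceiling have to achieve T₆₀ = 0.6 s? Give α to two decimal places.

0.40

From T₆₀ = 0.161·V/A, the target T₆₀ = 0.6 s needs A = 0.161·530/0.6 = 142.22 m².
Absorption from the other surfaces = 129·0.38 + 38·0.1 + 149·0.25 = 90.07 m², so the ceiling must supply 52.15 m² over 129 m².
α = 52.15/129 = 0.404.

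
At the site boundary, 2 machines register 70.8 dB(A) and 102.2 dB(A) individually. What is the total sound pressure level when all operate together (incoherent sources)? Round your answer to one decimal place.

Incoherent sources combine by intensity addition: L_total = 10·log₁₀(Σ 10^(L_i/10)).
Σ 10^(L/10) = 10^(70.8/10) + 10^(102.2/10) = 1.661e+10.
L_total = 10·log₁₀(1.661e+10) = 102.20 dB(A).

102.2 dB(A)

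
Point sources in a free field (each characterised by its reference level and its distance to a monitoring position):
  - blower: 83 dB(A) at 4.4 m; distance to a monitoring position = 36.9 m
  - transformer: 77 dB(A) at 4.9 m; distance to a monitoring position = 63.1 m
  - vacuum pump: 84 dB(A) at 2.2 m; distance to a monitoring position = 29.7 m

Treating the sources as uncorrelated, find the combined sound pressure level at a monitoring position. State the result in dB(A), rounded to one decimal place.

First find each source's level at the receiver (point-source: −20·log₁₀(r/r_ref)), then combine on an intensity basis.
blower: 83 − 20·log₁₀(36.9/4.4) = 83 − 18.47 = 64.53 dB(A).
transformer: 77 − 20·log₁₀(63.1/4.9) = 77 − 22.20 = 54.80 dB(A).
vacuum pump: 84 − 20·log₁₀(29.7/2.2) = 84 − 22.61 = 61.39 dB(A).
Σ 10^(L/10) = 4.517e+06 → L_total = 10·log₁₀(4.517e+06) = 66.55 dB(A).

66.5 dB(A)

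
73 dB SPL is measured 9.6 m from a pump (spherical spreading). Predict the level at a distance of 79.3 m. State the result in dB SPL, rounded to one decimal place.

54.7 dB SPL

Spherical spreading from a point source gives a 20·log₁₀(r₂/r₁) drop.
L₂ = 73 − 20·log₁₀(79.3/9.6) = 73 − 18.340 = 54.66 dB SPL.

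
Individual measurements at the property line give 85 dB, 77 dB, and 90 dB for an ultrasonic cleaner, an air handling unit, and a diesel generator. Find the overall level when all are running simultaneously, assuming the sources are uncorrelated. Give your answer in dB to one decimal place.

91.4 dB

Incoherent sources combine by intensity addition: L_total = 10·log₁₀(Σ 10^(L_i/10)).
Σ 10^(L/10) = 10^(85/10) + 10^(77/10) + 10^(90/10) = 1.366e+09.
L_total = 10·log₁₀(1.366e+09) = 91.36 dB.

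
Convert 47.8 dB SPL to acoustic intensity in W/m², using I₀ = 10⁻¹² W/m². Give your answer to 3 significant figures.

I/I₀ = 10^(47.8/10) = 6.026e+04, so I = 6.026e+04 × 10⁻¹² W/m².

6.03e-08 W/m²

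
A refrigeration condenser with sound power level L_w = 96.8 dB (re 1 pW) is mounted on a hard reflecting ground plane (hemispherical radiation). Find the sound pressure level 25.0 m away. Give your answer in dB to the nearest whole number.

61 dB

L_p = L_w − 10·log₁₀(2π·r²) with r = 25.0 m.
2π·r² = 3927 m², 10·log₁₀ of that is 35.941 dB.
L_p = 96.8 − 35.941 = 60.86 dB.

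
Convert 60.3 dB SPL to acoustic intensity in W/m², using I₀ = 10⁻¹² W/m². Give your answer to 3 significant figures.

L = 10·log₁₀(I/I₀) ⇒ I = I₀·10^(L/10) = 10⁻¹² × 10^6.03.

1.07e-06 W/m²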